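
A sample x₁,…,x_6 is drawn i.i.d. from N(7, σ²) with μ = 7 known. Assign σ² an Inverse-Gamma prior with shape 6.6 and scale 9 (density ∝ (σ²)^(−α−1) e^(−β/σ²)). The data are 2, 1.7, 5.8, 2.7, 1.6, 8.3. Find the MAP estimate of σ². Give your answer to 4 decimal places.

σ̂²_MAP = 5.7486

Sum of squared deviations about the known mean: SS = (2−7)² + (1.7−7)² + (5.8−7)² + (2.7−7)² + (1.6−7)² + (8.3−7)² = 103.87.
The Normal likelihood contributes (σ²)^(−n/2) exp(−SS/(2σ²)), so the posterior is Inverse-Gamma(α + n/2, β + SS/2) = Inverse-Gamma(9.6, 60.935).
The mode of Inverse-Gamma(a, b) is b/(a+1) = 60.935/10.6 ≈ 5.7486.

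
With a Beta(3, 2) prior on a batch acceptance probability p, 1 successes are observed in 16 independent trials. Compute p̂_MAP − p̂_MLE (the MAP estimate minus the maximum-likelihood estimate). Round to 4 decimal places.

Posterior is Beta(4, 17); MAP = (4−1)/(21−2) = 3/19 ≈ 0.15789.
MLE ignores the prior: p̂_MLE = k/n = 1/16 ≈ 0.06250.
Difference = 3/19 − 1/16 = 29/304 ≈ 0.0954.

MAP − MLE = 0.0954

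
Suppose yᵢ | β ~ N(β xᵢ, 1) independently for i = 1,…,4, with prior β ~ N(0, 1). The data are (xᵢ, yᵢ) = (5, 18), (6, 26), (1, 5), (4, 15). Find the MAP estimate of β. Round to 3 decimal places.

log p(β | y) = −Σ(yᵢ − βxᵢ)²/(2·1) − β²/(2·1) + const.
Setting the derivative to zero: Σxᵢ(yᵢ − βxᵢ)/1 − β/1 = 0, so β = Σxᵢyᵢ / (Σxᵢ² + σ²/τ²).
Σxᵢyᵢ = 5·18 + 6·26 + 1·5 + 4·15 = 311; Σxᵢ² = 78; σ²/τ² = 1.
β̂_MAP = 311 / (78 + 1) = 311/79 ≈ 3.937.

β̂_MAP = 3.937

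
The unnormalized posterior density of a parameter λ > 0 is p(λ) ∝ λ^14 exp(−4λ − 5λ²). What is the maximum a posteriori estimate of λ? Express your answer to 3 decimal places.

ℓ'(λ) = 14/λ − 4 − 10λ. Setting this to zero and multiplying by λ: 10λ² + 4λ − 14 = 0.
λ = (−4 + √(4² + 4·10·14)) / (2·10) = (−4 + √576) / 20 = (−4 + 24)/20 = 1.
ℓ''(λ) = −14/λ² − 10 < 0, confirming a maximum.

λ̂_MAP = 1.000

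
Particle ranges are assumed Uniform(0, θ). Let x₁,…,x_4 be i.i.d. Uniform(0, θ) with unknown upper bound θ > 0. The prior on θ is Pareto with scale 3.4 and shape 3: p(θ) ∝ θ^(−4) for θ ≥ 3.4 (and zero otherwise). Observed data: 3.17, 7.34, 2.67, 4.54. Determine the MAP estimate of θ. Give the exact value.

θ̂_MAP = 7.34

The Uniform(0, θ) likelihood is θ^(−n) for θ ≥ max(xᵢ), zero otherwise. Here max(xᵢ) = 7.34.
Posterior ∝ θ^(−4) · θ^(−4) = θ^(−8) on θ ≥ max(3.4, 7.34) = 7.34.
This density is strictly decreasing in θ, so the posterior mode lies at the lower boundary of the support.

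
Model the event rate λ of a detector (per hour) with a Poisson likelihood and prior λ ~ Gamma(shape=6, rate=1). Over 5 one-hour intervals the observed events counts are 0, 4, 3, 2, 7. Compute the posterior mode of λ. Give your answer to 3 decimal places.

Σxᵢ = 0+4+3+2+7 = 16, with n = 5.
Posterior ∝ λ^5e^(−1λ) · λ^16e^(−5λ) = λ^21e^(−6λ), i.e. Gamma(shape=22, rate=6).
The mode of a Gamma(a, b) with a ≥ 1 (shape–rate) is (a−1)/b = 21/6 ≈ 3.500.

λ̂_MAP = 3.500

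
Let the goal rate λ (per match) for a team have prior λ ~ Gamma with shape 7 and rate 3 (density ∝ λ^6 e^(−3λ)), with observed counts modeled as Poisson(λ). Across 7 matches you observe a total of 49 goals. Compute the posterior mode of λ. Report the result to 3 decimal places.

λ̂_MAP = 5.500

Σxᵢ = 49, n = 7.
Posterior ∝ λ^6e^(−3λ) · λ^49e^(−7λ) = λ^55e^(−10λ), i.e. Gamma(shape=56, rate=10).
The mode of a Gamma(a, b) with a ≥ 1 (shape–rate) is (a−1)/b = 55/10 ≈ 5.500.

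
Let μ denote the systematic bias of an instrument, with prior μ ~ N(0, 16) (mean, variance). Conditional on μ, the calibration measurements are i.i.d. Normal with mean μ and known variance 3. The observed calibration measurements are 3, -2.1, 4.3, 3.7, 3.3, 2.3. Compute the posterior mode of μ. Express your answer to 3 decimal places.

μ̂_MAP = 2.343

n = 6; x̄ = (3 + (-2.1) + 4.3 + 3.7 + 3.3 + 2.3)/6 = 14.5/6 = 29/12 ≈ 2.4167.
For a Normal prior and Normal likelihood with known variance, the posterior is Normal; its mode equals its mean, the precision-weighted average.
Prior precision 1/σ₀² = 1/16 = 0.0625; data precision n/σ² = 6/3 = 2.
μ̂ = (0.0625·0 + 2·(29/12)) / (0.0625 + 2) = (29/6)/2.0625 = 232/99 ≈ 2.343.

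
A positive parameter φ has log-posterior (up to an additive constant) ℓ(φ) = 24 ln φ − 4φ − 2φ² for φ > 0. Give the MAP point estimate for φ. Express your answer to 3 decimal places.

φ̂_MAP = 2.000

ℓ'(φ) = 24/φ − 4 − 4φ. Setting this to zero and multiplying by φ: 4φ² + 4φ − 24 = 0.
φ = (−4 + √(4² + 4·4·24)) / (2·4) = (−4 + √400) / 8 = (−4 + 20)/8 = 2.
ℓ''(φ) = −24/φ² − 4 < 0, confirming a maximum.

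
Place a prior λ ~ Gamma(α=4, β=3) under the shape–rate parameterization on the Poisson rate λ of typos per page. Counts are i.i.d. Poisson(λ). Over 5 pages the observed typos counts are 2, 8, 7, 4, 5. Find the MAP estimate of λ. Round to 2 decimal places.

Σxᵢ = 2+8+7+4+5 = 26, with n = 5.
Posterior ∝ λ^3e^(−3λ) · λ^26e^(−5λ) = λ^29e^(−8λ), i.e. Gamma(shape=30, rate=8).
The mode of a Gamma(a, b) with a ≥ 1 (shape–rate) is (a−1)/b = 29/8 ≈ 3.63.

λ̂_MAP = 3.63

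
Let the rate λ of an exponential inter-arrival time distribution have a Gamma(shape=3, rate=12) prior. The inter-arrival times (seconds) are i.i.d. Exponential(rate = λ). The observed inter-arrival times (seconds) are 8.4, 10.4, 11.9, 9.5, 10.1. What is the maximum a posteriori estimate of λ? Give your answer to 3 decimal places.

λ̂_MAP = 0.112

The Exponential(rate=λ) likelihood is ∝ λ^n e^(−λΣtᵢ). Here n = 5 and Σtᵢ = 8.4 + 10.4 + 11.9 + 9.5 + 10.1 = 50.3.
Posterior ∝ λ^2e^(−12λ) · λ^5e^(−50.3λ) = λ^7e^(−62.3λ), i.e. Gamma(8, 62.3).
Mode = (a−1)/b = 7/62.3 ≈ 0.112.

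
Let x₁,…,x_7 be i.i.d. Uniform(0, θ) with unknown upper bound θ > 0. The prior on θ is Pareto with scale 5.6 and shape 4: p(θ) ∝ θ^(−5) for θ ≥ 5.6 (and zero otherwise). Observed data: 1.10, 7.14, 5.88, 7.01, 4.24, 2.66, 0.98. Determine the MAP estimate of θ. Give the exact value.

The Uniform(0, θ) likelihood is θ^(−n) for θ ≥ max(xᵢ), zero otherwise. Here max(xᵢ) = 7.14.
Posterior ∝ θ^(−5) · θ^(−7) = θ^(−12) on θ ≥ max(5.6, 7.14) = 7.14.
This density is strictly decreasing in θ, so the posterior mode lies at the lower boundary of the support.

θ̂_MAP = 7.14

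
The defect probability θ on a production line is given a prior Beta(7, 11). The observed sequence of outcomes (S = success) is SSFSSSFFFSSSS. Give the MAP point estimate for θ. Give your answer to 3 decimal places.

θ̂_MAP = 0.517

Prior: Beta(7, 11).
Data: 9 successes in 13 trials (from the sequence). The binomial likelihood contributes θ^9(1−θ)^4, so the posterior is Beta(7+9, 11+4) = Beta(16, 15).
For Beta(a, b) with a, b > 1 the mode is (a−1)/(a+b−2) = 15/29 ≈ 0.517.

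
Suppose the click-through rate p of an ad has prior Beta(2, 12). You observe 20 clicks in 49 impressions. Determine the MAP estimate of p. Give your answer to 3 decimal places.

Prior: Beta(2, 12).
Data: 20 successes in 49 trials. The binomial likelihood contributes p^20(1−p)^29, so the posterior is Beta(2+20, 12+29) = Beta(22, 41).
For Beta(a, b) with a, b > 1 the mode is (a−1)/(a+b−2) = 21/61 ≈ 0.344.

p̂_MAP = 0.344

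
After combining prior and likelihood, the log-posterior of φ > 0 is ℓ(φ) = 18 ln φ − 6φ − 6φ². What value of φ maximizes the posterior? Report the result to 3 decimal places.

ℓ'(φ) = 18/φ − 6 − 12φ. Setting this to zero and multiplying by φ: 12φ² + 6φ − 18 = 0.
φ = (−6 + √(6² + 4·12·18)) / (2·12) = (−6 + √900) / 24 = (−6 + 30)/24 = 1.
ℓ''(φ) = −18/φ² − 12 < 0, confirming a maximum.

φ̂_MAP = 1.000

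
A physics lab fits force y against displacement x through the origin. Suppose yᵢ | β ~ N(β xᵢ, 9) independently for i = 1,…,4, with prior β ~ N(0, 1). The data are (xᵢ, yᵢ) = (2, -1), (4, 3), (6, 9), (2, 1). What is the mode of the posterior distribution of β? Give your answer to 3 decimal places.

log p(β | y) = −Σ(yᵢ − βxᵢ)²/(2·9) − β²/(2·1) + const.
Setting the derivative to zero: Σxᵢ(yᵢ − βxᵢ)/9 − β/1 = 0, so β = Σxᵢyᵢ / (Σxᵢ² + σ²/τ²).
Σxᵢyᵢ = 2·(-1) + 4·3 + 6·9 + 2·1 = 66; Σxᵢ² = 60; σ²/τ² = 9.
β̂_MAP = 66 / (60 + 9) = 66/69 ≈ 0.957.

β̂_MAP = 0.957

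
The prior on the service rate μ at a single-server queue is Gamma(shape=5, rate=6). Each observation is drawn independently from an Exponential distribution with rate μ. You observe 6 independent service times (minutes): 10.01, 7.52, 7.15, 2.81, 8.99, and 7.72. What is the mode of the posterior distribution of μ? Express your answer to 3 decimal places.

μ̂_MAP = 0.199

The Exponential(rate=μ) likelihood is ∝ μ^n e^(−μΣtᵢ). Here n = 6 and Σtᵢ = 10.01 + 7.52 + 7.15 + 2.81 + 8.99 + 7.72 = 44.20.
Posterior ∝ μ^4e^(−6μ) · μ^6e^(−44.20μ) = μ^10e^(−50.20μ), i.e. Gamma(11, 50.20).
Mode = (a−1)/b = 10/50.20 ≈ 0.199.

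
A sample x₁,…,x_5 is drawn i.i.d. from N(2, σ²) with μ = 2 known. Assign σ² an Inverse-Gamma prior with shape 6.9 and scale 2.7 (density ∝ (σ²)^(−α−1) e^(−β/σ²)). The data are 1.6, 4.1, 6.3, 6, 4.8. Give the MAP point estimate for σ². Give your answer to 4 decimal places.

Sum of squared deviations about the known mean: SS = (1.6−2)² + (4.1−2)² + (6.3−2)² + (6−2)² + (4.8−2)² = 46.9.
The Normal likelihood contributes (σ²)^(−n/2) exp(−SS/(2σ²)), so the posterior is Inverse-Gamma(α + n/2, β + SS/2) = Inverse-Gamma(9.4, 26.15).
The mode of Inverse-Gamma(a, b) is b/(a+1) = 26.15/10.4 ≈ 2.5144.

σ̂²_MAP = 2.5144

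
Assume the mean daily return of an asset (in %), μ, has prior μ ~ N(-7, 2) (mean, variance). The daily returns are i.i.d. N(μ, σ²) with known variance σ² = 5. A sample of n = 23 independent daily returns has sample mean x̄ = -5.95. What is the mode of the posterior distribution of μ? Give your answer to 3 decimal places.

μ̂_MAP = -6.053

n = 23, x̄ = -5.95.
For a Normal prior and Normal likelihood with known variance, the posterior is Normal; its mode equals its mean, the precision-weighted average.
Prior precision 1/σ₀² = 1/2 = 0.5; data precision n/σ² = 23/5 = 4.6.
μ̂ = (0.5·(-7) + 4.6·(-5.95)) / (0.5 + 4.6) = (-30.87)/5.1 = -1029/170 ≈ -6.053.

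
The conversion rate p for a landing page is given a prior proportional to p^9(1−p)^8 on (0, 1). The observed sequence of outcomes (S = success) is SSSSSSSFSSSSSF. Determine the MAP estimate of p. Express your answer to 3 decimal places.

p̂_MAP = 0.677

The prior density ∝ p^9(1−p)^8 is the kernel of Beta(10, 9).
Data: 12 successes in 14 trials (from the sequence). The binomial likelihood contributes p^12(1−p)^2, so the posterior is Beta(10+12, 9+2) = Beta(22, 11).
For Beta(a, b) with a, b > 1 the mode is (a−1)/(a+b−2) = 21/31 ≈ 0.677.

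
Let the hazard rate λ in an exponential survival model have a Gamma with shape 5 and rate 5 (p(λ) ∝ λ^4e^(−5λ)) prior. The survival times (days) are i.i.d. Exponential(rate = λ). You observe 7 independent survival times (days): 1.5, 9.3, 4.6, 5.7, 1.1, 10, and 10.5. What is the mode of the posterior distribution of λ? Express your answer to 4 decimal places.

The Exponential(rate=λ) likelihood is ∝ λ^n e^(−λΣtᵢ). Here n = 7 and Σtᵢ = 1.5 + 9.3 + 4.6 + 5.7 + 1.1 + 10 + 10.5 = 42.7.
Posterior ∝ λ^4e^(−5λ) · λ^7e^(−42.7λ) = λ^11e^(−47.7λ), i.e. Gamma(12, 47.7).
Mode = (a−1)/b = 11/47.7 ≈ 0.2306.

λ̂_MAP = 0.2306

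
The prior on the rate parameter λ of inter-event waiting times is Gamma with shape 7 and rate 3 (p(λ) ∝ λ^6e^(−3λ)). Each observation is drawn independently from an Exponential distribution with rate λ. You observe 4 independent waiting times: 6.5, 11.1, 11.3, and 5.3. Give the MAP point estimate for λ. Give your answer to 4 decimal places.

The Exponential(rate=λ) likelihood is ∝ λ^n e^(−λΣtᵢ). Here n = 4 and Σtᵢ = 6.5 + 11.1 + 11.3 + 5.3 = 34.2.
Posterior ∝ λ^6e^(−3λ) · λ^4e^(−34.2λ) = λ^10e^(−37.2λ), i.e. Gamma(11, 37.2).
Mode = (a−1)/b = 10/37.2 ≈ 0.2688.

λ̂_MAP = 0.2688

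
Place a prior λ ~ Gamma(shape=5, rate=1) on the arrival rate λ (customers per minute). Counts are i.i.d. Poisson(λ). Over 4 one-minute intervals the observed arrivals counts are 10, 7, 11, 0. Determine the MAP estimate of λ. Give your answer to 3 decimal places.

Σxᵢ = 10+7+11+0 = 28, with n = 4.
Posterior ∝ λ^4e^(−1λ) · λ^28e^(−4λ) = λ^32e^(−5λ), i.e. Gamma(shape=33, rate=5).
The mode of a Gamma(a, b) with a ≥ 1 (shape–rate) is (a−1)/b = 32/5 ≈ 6.400.

λ̂_MAP = 6.400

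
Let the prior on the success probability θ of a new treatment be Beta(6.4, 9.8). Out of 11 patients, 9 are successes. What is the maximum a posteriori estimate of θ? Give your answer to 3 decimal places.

Prior: Beta(6.4, 9.8).
Data: 9 successes in 11 trials. The binomial likelihood contributes θ^9(1−θ)^2, so the posterior is Beta(6.4+9, 9.8+2) = Beta(15.4, 11.8).
For Beta(a, b) with a, b > 1 the mode is (a−1)/(a+b−2) = 14.4/25.2 ≈ 0.571.

θ̂_MAP = 0.571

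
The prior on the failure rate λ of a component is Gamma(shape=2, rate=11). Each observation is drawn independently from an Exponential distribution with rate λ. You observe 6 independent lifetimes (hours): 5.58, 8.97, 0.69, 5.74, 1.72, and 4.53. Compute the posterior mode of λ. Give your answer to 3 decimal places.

λ̂_MAP = 0.183

The Exponential(rate=λ) likelihood is ∝ λ^n e^(−λΣtᵢ). Here n = 6 and Σtᵢ = 5.58 + 8.97 + 0.69 + 5.74 + 1.72 + 4.53 = 27.23.
Posterior ∝ λe^(−11λ) · λ^6e^(−27.23λ) = λ^7e^(−38.23λ), i.e. Gamma(8, 38.23).
Mode = (a−1)/b = 7/38.23 ≈ 0.183.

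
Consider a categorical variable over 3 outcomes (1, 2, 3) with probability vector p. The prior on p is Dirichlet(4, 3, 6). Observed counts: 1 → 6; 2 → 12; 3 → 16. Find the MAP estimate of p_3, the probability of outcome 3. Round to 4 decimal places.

MAP estimate: 0.4773

The posterior is Dirichlet(αᵢ + nᵢ) = Dirichlet(10, 15, 22).
For a Dirichlet(a₁,…,a_K) with all aᵢ > 1, the mode has j-th component (aⱼ − 1)/(Σaᵢ − K).
Here Σaᵢ = 47 and K = 3, so p_3 = (22 − 1)/(47 − 3) = 21/44 ≈ 0.4773.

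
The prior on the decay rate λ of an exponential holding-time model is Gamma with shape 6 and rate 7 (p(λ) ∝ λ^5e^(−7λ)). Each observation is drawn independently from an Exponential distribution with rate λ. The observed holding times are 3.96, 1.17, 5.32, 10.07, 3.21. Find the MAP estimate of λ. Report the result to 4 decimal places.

The Exponential(rate=λ) likelihood is ∝ λ^n e^(−λΣtᵢ). Here n = 5 and Σtᵢ = 3.96 + 1.17 + 5.32 + 10.07 + 3.21 = 23.73.
Posterior ∝ λ^5e^(−7λ) · λ^5e^(−23.73λ) = λ^10e^(−30.73λ), i.e. Gamma(11, 30.73).
Mode = (a−1)/b = 10/30.73 ≈ 0.3254.

λ̂_MAP = 0.3254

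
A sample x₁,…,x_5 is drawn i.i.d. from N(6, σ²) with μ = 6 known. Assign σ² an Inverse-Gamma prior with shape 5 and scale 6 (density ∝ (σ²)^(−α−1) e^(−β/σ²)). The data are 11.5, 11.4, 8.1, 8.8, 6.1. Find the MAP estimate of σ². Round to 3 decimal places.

σ̂²_MAP = 4.922

Sum of squared deviations about the known mean: SS = (11.5−6)² + (11.4−6)² + (8.1−6)² + (8.8−6)² + (6.1−6)² = 71.67.
The Normal likelihood contributes (σ²)^(−n/2) exp(−SS/(2σ²)), so the posterior is Inverse-Gamma(α + n/2, β + SS/2) = Inverse-Gamma(7.5, 41.835).
The mode of Inverse-Gamma(a, b) is b/(a+1) = 41.835/8.5 ≈ 4.922.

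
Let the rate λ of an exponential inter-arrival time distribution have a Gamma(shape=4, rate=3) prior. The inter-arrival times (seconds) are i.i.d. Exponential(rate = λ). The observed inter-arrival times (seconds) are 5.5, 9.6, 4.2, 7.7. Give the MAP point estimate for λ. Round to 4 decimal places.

The Exponential(rate=λ) likelihood is ∝ λ^n e^(−λΣtᵢ). Here n = 4 and Σtᵢ = 5.5 + 9.6 + 4.2 + 7.7 = 27.
Posterior ∝ λ^3e^(−3λ) · λ^4e^(−27λ) = λ^7e^(−30λ), i.e. Gamma(8, 30).
Mode = (a−1)/b = 7/30 ≈ 0.2333.

λ̂_MAP = 0.2333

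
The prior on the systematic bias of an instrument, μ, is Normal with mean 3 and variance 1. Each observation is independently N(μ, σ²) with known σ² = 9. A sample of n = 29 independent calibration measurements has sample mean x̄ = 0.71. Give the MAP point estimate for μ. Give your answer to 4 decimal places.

μ̂_MAP = 1.2524

n = 29, x̄ = 0.71.
For a Normal prior and Normal likelihood with known variance, the posterior is Normal; its mode equals its mean, the precision-weighted average.
Prior precision 1/σ₀² = 1/1 = 1; data precision n/σ² = 29/9.
μ̂ = (1·3 + (29/9)·0.71) / (1 + 29/9) = (4759/900)/(38/9) = 4759/3800 ≈ 1.2524.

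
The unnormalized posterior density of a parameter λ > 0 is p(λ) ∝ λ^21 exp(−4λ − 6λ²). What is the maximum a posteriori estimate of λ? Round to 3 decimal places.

λ̂_MAP = 1.167

ℓ'(λ) = 21/λ − 4 − 12λ. Setting this to zero and multiplying by λ: 12λ² + 4λ − 21 = 0.
λ = (−4 + √(4² + 4·12·21)) / (2·12) = (−4 + √1024) / 24 = (−4 + 32)/24 = 7/6.
ℓ''(λ) = −21/λ² − 12 < 0, confirming a maximum.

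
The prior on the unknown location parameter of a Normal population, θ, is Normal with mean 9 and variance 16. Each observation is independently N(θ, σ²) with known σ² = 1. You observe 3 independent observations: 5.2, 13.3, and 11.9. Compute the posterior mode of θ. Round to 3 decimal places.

n = 3; x̄ = (5.2 + 13.3 + 11.9)/3 = 30.4/3 = 152/15 ≈ 10.1333.
For a Normal prior and Normal likelihood with known variance, the posterior is Normal; its mode equals its mean, the precision-weighted average.
Prior precision 1/σ₀² = 1/16 = 0.0625; data precision n/σ² = 3/1 = 3.
θ̂ = (0.0625·9 + 3·(152/15)) / (0.0625 + 3) = 30.9625/3.0625 = 2477/245 ≈ 10.110.

θ̂_MAP = 10.110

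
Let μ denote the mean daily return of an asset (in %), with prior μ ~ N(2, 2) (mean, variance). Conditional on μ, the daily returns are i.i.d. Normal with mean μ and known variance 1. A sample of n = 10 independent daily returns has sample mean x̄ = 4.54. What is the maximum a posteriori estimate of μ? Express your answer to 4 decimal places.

n = 10, x̄ = 4.54.
For a Normal prior and Normal likelihood with known variance, the posterior is Normal; its mode equals its mean, the precision-weighted average.
Prior precision 1/σ₀² = 1/2 = 0.5; data precision n/σ² = 10/1 = 10.
μ̂ = (0.5·2 + 10·4.54) / (0.5 + 10) = 46.4/10.5 = 464/105 ≈ 4.4190.

μ̂_MAP = 4.4190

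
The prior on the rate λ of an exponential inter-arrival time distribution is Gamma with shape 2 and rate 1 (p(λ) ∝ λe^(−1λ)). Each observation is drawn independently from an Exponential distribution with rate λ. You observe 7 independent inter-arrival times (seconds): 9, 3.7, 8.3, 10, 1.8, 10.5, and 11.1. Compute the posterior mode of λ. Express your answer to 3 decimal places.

The Exponential(rate=λ) likelihood is ∝ λ^n e^(−λΣtᵢ). Here n = 7 and Σtᵢ = 9 + 3.7 + 8.3 + 10 + 1.8 + 10.5 + 11.1 = 54.4.
Posterior ∝ λe^(−1λ) · λ^7e^(−54.4λ) = λ^8e^(−55.4λ), i.e. Gamma(9, 55.4).
Mode = (a−1)/b = 8/55.4 ≈ 0.144.

λ̂_MAP = 0.144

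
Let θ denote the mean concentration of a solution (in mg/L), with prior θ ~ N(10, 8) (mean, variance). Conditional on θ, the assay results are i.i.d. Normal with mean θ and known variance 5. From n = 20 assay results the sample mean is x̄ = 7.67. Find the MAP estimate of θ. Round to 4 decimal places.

θ̂_MAP = 7.7406

n = 20, x̄ = 7.67.
For a Normal prior and Normal likelihood with known variance, the posterior is Normal; its mode equals its mean, the precision-weighted average.
Prior precision 1/σ₀² = 1/8 = 0.125; data precision n/σ² = 20/5 = 4.
θ̂ = (0.125·10 + 4·7.67) / (0.125 + 4) = 31.93/4.125 = 6386/825 ≈ 7.7406.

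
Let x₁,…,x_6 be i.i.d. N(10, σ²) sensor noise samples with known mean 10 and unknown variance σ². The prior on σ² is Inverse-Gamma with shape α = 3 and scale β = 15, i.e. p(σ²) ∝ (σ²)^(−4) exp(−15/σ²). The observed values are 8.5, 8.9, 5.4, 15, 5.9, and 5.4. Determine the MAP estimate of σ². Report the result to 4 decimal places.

σ̂²_MAP = 8.3993

Sum of squared deviations about the known mean: SS = (8.5−10)² + (8.9−10)² + (5.4−10)² + (15−10)² + (5.9−10)² + (5.4−10)² = 87.59.
The Normal likelihood contributes (σ²)^(−n/2) exp(−SS/(2σ²)), so the posterior is Inverse-Gamma(α + n/2, β + SS/2) = Inverse-Gamma(6, 58.795).
The mode of Inverse-Gamma(a, b) is b/(a+1) = 58.795/7 ≈ 8.3993.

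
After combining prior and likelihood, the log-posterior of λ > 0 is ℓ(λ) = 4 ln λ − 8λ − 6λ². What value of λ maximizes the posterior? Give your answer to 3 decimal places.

ℓ'(λ) = 4/λ − 8 − 12λ. Setting this to zero and multiplying by λ: 12λ² + 8λ − 4 = 0.
λ = (−8 + √(8² + 4·12·4)) / (2·12) = (−8 + √256) / 24 = (−8 + 16)/24 = 1/3.
ℓ''(λ) = −4/λ² − 12 < 0, confirming a maximum.

λ̂_MAP = 0.333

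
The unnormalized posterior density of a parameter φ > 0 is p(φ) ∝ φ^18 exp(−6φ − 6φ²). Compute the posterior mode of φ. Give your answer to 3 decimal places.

ℓ'(φ) = 18/φ − 6 − 12φ. Setting this to zero and multiplying by φ: 12φ² + 6φ − 18 = 0.
φ = (−6 + √(6² + 4·12·18)) / (2·12) = (−6 + √900) / 24 = (−6 + 30)/24 = 1.
ℓ''(φ) = −18/φ² − 12 < 0, confirming a maximum.

φ̂_MAP = 1.000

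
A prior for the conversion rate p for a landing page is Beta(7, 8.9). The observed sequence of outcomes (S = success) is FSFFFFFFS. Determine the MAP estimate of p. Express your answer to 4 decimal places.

p̂_MAP = 0.3493

Prior: Beta(7, 8.9).
Data: 2 successes in 9 trials (from the sequence). The binomial likelihood contributes p^2(1−p)^7, so the posterior is Beta(7+2, 8.9+7) = Beta(9, 15.9).
For Beta(a, b) with a, b > 1 the mode is (a−1)/(a+b−2) = 8/22.9 ≈ 0.3493.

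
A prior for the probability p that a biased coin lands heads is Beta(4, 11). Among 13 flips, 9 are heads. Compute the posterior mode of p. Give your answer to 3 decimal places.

Prior: Beta(4, 11).
Data: 9 successes in 13 trials. The binomial likelihood contributes p^9(1−p)^4, so the posterior is Beta(4+9, 11+4) = Beta(13, 15).
For Beta(a, b) with a, b > 1 the mode is (a−1)/(a+b−2) = 12/26 ≈ 0.462.

p̂_MAP = 0.462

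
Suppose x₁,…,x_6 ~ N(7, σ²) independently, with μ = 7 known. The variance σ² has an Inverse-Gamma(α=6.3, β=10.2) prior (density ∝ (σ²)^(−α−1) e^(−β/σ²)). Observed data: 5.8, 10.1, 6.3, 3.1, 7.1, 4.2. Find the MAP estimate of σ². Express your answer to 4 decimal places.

σ̂²_MAP = 2.6699

Sum of squared deviations about the known mean: SS = (5.8−7)² + (10.1−7)² + (6.3−7)² + (3.1−7)² + (7.1−7)² + (4.2−7)² = 34.6.
The Normal likelihood contributes (σ²)^(−n/2) exp(−SS/(2σ²)), so the posterior is Inverse-Gamma(α + n/2, β + SS/2) = Inverse-Gamma(9.3, 27.5).
The mode of Inverse-Gamma(a, b) is b/(a+1) = 27.5/10.3 ≈ 2.6699.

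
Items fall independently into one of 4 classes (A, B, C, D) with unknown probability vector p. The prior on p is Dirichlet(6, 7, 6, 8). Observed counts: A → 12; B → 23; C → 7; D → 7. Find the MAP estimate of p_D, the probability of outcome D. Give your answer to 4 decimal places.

MAP estimate of p_D = 0.1944

The posterior is Dirichlet(αᵢ + nᵢ) = Dirichlet(18, 30, 13, 15).
For a Dirichlet(a₁,…,a_K) with all aᵢ > 1, the mode has j-th component (aⱼ − 1)/(Σaᵢ − K).
Here Σaᵢ = 76 and K = 4, so p_D = (15 − 1)/(76 − 4) = 14/72 ≈ 0.1944.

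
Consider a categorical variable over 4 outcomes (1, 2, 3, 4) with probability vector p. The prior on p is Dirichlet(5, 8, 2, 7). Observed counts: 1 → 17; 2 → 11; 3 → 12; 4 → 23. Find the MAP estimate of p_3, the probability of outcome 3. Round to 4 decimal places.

MAP estimate: 0.1605

The posterior is Dirichlet(αᵢ + nᵢ) = Dirichlet(22, 19, 14, 30).
For a Dirichlet(a₁,…,a_K) with all aᵢ > 1, the mode has j-th component (aⱼ − 1)/(Σaᵢ − K).
Here Σaᵢ = 85 and K = 4, so p_3 = (14 − 1)/(85 − 4) = 13/81 ≈ 0.1605.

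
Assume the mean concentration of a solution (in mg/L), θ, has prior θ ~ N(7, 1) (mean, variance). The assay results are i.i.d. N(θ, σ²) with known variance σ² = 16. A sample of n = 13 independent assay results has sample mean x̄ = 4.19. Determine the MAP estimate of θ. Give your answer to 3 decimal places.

n = 13, x̄ = 4.19.
For a Normal prior and Normal likelihood with known variance, the posterior is Normal; its mode equals its mean, the precision-weighted average.
Prior precision 1/σ₀² = 1/1 = 1; data precision n/σ² = 13/16 = 0.8125.
θ̂ = (1·7 + 0.8125·4.19) / (1 + 0.8125) = 10.404375/1.8125 = 16647/2900 ≈ 5.740.

θ̂_MAP = 5.740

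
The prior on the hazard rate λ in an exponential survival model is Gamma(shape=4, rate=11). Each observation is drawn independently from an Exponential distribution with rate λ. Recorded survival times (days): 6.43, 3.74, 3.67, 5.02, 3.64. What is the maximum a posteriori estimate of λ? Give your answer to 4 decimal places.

The Exponential(rate=λ) likelihood is ∝ λ^n e^(−λΣtᵢ). Here n = 5 and Σtᵢ = 6.43 + 3.74 + 3.67 + 5.02 + 3.64 = 22.50.
Posterior ∝ λ^3e^(−11λ) · λ^5e^(−22.50λ) = λ^8e^(−33.50λ), i.e. Gamma(9, 33.50).
Mode = (a−1)/b = 8/33.50 ≈ 0.2388.

λ̂_MAP = 0.2388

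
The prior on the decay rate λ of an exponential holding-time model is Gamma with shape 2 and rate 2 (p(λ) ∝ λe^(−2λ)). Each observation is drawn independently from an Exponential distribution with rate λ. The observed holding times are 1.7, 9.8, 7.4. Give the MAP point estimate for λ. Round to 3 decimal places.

The Exponential(rate=λ) likelihood is ∝ λ^n e^(−λΣtᵢ). Here n = 3 and Σtᵢ = 1.7 + 9.8 + 7.4 = 18.9.
Posterior ∝ λe^(−2λ) · λ^3e^(−18.9λ) = λ^4e^(−20.9λ), i.e. Gamma(5, 20.9).
Mode = (a−1)/b = 4/20.9 ≈ 0.191.

λ̂_MAP = 0.191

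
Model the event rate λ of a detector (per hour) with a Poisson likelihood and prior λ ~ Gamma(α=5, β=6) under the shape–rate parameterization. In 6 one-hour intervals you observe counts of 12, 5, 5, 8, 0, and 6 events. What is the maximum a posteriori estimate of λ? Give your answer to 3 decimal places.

Σxᵢ = 12+5+5+8+0+6 = 36, with n = 6.
Posterior ∝ λ^4e^(−6λ) · λ^36e^(−6λ) = λ^40e^(−12λ), i.e. Gamma(shape=41, rate=12).
The mode of a Gamma(a, b) with a ≥ 1 (shape–rate) is (a−1)/b = 40/12 ≈ 3.333.

λ̂_MAP = 3.333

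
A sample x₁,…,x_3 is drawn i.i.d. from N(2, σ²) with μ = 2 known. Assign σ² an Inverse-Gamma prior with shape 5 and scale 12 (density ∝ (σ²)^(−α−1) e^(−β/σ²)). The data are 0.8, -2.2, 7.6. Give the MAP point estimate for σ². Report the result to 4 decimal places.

σ̂²_MAP = 4.9627

Sum of squared deviations about the known mean: SS = (0.8−2)² + (-2.2−2)² + (7.6−2)² = 50.44.
The Normal likelihood contributes (σ²)^(−n/2) exp(−SS/(2σ²)), so the posterior is Inverse-Gamma(α + n/2, β + SS/2) = Inverse-Gamma(6.5, 37.22).
The mode of Inverse-Gamma(a, b) is b/(a+1) = 37.22/7.5 ≈ 4.9627.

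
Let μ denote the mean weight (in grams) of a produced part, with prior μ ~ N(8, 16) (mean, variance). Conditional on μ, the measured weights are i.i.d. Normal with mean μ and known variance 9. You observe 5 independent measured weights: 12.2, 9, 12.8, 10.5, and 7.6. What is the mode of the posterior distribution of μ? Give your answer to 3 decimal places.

μ̂_MAP = 10.175

n = 5; x̄ = (12.2 + 9 + 12.8 + 10.5 + 7.6)/5 = 52.1/5 = 10.42.
For a Normal prior and Normal likelihood with known variance, the posterior is Normal; its mode equals its mean, the precision-weighted average.
Prior precision 1/σ₀² = 1/16 = 0.0625; data precision n/σ² = 5/9.
μ̂ = (0.0625·8 + (5/9)·10.42) / (0.0625 + 5/9) = (283/45)/(89/144) = 4528/445 ≈ 10.175.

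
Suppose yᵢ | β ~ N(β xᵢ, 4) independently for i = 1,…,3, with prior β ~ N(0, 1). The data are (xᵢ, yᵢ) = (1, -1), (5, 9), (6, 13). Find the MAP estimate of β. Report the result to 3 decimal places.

log p(β | y) = −Σ(yᵢ − βxᵢ)²/(2·4) − β²/(2·1) + const.
Setting the derivative to zero: Σxᵢ(yᵢ − βxᵢ)/4 − β/1 = 0, so β = Σxᵢyᵢ / (Σxᵢ² + σ²/τ²).
Σxᵢyᵢ = 1·(-1) + 5·9 + 6·13 = 122; Σxᵢ² = 62; σ²/τ² = 4.
β̂_MAP = 122 / (62 + 4) = 122/66 ≈ 1.848.

β̂_MAP = 1.848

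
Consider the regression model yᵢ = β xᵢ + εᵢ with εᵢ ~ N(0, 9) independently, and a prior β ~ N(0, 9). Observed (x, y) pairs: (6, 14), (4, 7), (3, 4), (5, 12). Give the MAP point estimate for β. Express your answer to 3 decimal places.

β̂_MAP = 2.115

log p(β | y) = −Σ(yᵢ − βxᵢ)²/(2·9) − β²/(2·9) + const.
Setting the derivative to zero: Σxᵢ(yᵢ − βxᵢ)/9 − β/9 = 0, so β = Σxᵢyᵢ / (Σxᵢ² + σ²/τ²).
Σxᵢyᵢ = 6·14 + 4·7 + 3·4 + 5·12 = 184; Σxᵢ² = 86; σ²/τ² = 1.
β̂_MAP = 184 / (86 + 1) = 184/87 ≈ 2.115.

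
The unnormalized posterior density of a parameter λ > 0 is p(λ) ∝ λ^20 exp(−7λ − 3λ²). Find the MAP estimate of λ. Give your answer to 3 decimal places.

ℓ'(λ) = 20/λ − 7 − 6λ. Setting this to zero and multiplying by λ: 6λ² + 7λ − 20 = 0.
λ = (−7 + √(7² + 4·6·20)) / (2·6) = (−7 + √529) / 12 = (−7 + 23)/12 = 4/3.
ℓ''(λ) = −20/λ² − 6 < 0, confirming a maximum.

λ̂_MAP = 1.333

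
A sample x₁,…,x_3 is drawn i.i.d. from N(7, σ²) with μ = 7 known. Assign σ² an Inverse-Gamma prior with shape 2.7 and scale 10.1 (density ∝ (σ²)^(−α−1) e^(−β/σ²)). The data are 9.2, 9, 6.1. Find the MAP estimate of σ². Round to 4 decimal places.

σ̂²_MAP = 2.8702

Sum of squared deviations about the known mean: SS = (9.2−7)² + (9−7)² + (6.1−7)² = 9.65.
The Normal likelihood contributes (σ²)^(−n/2) exp(−SS/(2σ²)), so the posterior is Inverse-Gamma(α + n/2, β + SS/2) = Inverse-Gamma(4.2, 14.925).
The mode of Inverse-Gamma(a, b) is b/(a+1) = 14.925/5.2 ≈ 2.8702.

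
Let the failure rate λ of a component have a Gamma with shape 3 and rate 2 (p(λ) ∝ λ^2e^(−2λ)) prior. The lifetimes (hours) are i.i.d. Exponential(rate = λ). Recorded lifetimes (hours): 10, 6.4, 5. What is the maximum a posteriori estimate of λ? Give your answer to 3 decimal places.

The Exponential(rate=λ) likelihood is ∝ λ^n e^(−λΣtᵢ). Here n = 3 and Σtᵢ = 10 + 6.4 + 5 = 21.4.
Posterior ∝ λ^2e^(−2λ) · λ^3e^(−21.4λ) = λ^5e^(−23.4λ), i.e. Gamma(6, 23.4).
Mode = (a−1)/b = 5/23.4 ≈ 0.214.

λ̂_MAP = 0.214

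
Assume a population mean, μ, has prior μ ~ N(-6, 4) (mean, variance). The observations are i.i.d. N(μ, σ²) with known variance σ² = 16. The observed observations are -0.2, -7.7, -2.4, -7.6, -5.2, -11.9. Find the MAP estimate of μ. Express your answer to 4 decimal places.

n = 6; x̄ = ((-0.2) + (-7.7) + (-2.4) + (-7.6) + (-5.2) + (-11.9))/6 = -35/6 = -35/6 ≈ -5.8333.
For a Normal prior and Normal likelihood with known variance, the posterior is Normal; its mode equals its mean, the precision-weighted average.
Prior precision 1/σ₀² = 1/4 = 0.25; data precision n/σ² = 6/16 = 0.375.
μ̂ = (0.25·(-6) + 0.375·(-35/6)) / (0.25 + 0.375) = (-3.6875)/0.625 = -5.9000.

μ̂_MAP = -5.9000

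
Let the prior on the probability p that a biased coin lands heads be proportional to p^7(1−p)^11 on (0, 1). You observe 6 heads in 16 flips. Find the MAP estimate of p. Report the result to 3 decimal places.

The prior density ∝ p^7(1−p)^11 is the kernel of Beta(8, 12).
Data: 6 successes in 16 trials. The binomial likelihood contributes p^6(1−p)^10, so the posterior is Beta(8+6, 12+10) = Beta(14, 22).
For Beta(a, b) with a, b > 1 the mode is (a−1)/(a+b−2) = 13/34 ≈ 0.382.

p̂_MAP = 0.382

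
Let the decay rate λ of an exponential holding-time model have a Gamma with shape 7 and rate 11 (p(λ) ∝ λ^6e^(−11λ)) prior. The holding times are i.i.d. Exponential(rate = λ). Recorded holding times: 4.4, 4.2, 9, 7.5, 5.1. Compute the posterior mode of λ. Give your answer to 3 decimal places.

The Exponential(rate=λ) likelihood is ∝ λ^n e^(−λΣtᵢ). Here n = 5 and Σtᵢ = 4.4 + 4.2 + 9 + 7.5 + 5.1 = 30.2.
Posterior ∝ λ^6e^(−11λ) · λ^5e^(−30.2λ) = λ^11e^(−41.2λ), i.e. Gamma(12, 41.2).
Mode = (a−1)/b = 11/41.2 ≈ 0.267.

λ̂_MAP = 0.267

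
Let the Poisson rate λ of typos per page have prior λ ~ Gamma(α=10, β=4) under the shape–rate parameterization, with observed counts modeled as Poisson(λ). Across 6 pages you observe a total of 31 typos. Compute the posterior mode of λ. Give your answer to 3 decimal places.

Σxᵢ = 31, n = 6.
Posterior ∝ λ^9e^(−4λ) · λ^31e^(−6λ) = λ^40e^(−10λ), i.e. Gamma(shape=41, rate=10).
The mode of a Gamma(a, b) with a ≥ 1 (shape–rate) is (a−1)/b = 40/10 ≈ 4.000.

λ̂_MAP = 4.000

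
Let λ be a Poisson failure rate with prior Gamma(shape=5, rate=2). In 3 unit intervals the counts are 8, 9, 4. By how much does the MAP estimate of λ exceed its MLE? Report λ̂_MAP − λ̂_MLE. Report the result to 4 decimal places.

MAP − MLE = -2.0000

Σxᵢ = 21. Posterior is Gamma(26, 5); MAP = (26−1)/5 = 25/5 ≈ 5.00000.
MLE = x̄ = 21/3 ≈ 7.00000.
Difference = 25/5 − 21/3 = -2 ≈ -2.0000.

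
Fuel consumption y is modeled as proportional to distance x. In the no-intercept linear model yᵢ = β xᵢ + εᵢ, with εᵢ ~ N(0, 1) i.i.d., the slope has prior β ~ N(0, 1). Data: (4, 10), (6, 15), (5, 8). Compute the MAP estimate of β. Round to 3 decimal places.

log p(β | y) = −Σ(yᵢ − βxᵢ)²/(2·1) − β²/(2·1) + const.
Setting the derivative to zero: Σxᵢ(yᵢ − βxᵢ)/1 − β/1 = 0, so β = Σxᵢyᵢ / (Σxᵢ² + σ²/τ²).
Σxᵢyᵢ = 4·10 + 6·15 + 5·8 = 170; Σxᵢ² = 77; σ²/τ² = 1.
β̂_MAP = 170 / (77 + 1) = 170/78 ≈ 2.179.

β̂_MAP = 2.179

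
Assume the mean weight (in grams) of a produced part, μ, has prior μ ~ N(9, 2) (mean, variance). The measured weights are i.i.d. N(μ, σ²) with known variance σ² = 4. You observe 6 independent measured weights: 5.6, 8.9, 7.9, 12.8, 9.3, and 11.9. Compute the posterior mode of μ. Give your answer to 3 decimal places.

n = 6; x̄ = (5.6 + 8.9 + 7.9 + 12.8 + 9.3 + 11.9)/6 = 56.4/6 = 9.4.
For a Normal prior and Normal likelihood with known variance, the posterior is Normal; its mode equals its mean, the precision-weighted average.
Prior precision 1/σ₀² = 1/2 = 0.5; data precision n/σ² = 6/4 = 1.5.
μ̂ = (0.5·9 + 1.5·9.4) / (0.5 + 1.5) = 18.6/2 = 9.300.

μ̂_MAP = 9.300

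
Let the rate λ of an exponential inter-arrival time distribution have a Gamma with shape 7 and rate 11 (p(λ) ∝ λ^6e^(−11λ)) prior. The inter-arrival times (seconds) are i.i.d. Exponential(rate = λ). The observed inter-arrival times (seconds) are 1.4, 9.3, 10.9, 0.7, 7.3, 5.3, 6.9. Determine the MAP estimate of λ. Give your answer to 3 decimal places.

λ̂_MAP = 0.246

The Exponential(rate=λ) likelihood is ∝ λ^n e^(−λΣtᵢ). Here n = 7 and Σtᵢ = 1.4 + 9.3 + 10.9 + 0.7 + 7.3 + 5.3 + 6.9 = 41.8.
Posterior ∝ λ^6e^(−11λ) · λ^7e^(−41.8λ) = λ^13e^(−52.8λ), i.e. Gamma(14, 52.8).
Mode = (a−1)/b = 13/52.8 ≈ 0.246.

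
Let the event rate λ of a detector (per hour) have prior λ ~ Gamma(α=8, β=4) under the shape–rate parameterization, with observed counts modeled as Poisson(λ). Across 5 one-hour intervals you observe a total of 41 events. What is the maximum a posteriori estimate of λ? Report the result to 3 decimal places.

λ̂_MAP = 5.333

Σxᵢ = 41, n = 5.
Posterior ∝ λ^7e^(−4λ) · λ^41e^(−5λ) = λ^48e^(−9λ), i.e. Gamma(shape=49, rate=9).
The mode of a Gamma(a, b) with a ≥ 1 (shape–rate) is (a−1)/b = 48/9 ≈ 5.333.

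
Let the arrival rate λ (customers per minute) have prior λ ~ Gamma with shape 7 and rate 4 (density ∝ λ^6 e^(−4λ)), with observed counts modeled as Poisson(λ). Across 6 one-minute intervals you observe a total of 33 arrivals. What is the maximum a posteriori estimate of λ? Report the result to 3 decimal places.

Σxᵢ = 33, n = 6.
Posterior ∝ λ^6e^(−4λ) · λ^33e^(−6λ) = λ^39e^(−10λ), i.e. Gamma(shape=40, rate=10).
The mode of a Gamma(a, b) with a ≥ 1 (shape–rate) is (a−1)/b = 39/10 ≈ 3.900.

λ̂_MAP = 3.900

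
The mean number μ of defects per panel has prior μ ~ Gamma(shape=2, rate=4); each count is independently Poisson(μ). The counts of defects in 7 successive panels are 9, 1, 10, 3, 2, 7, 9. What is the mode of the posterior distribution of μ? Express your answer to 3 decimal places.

Σxᵢ = 9+1+10+3+2+7+9 = 41, with n = 7.
Posterior ∝ μe^(−4μ) · μ^41e^(−7μ) = μ^42e^(−11μ), i.e. Gamma(shape=43, rate=11).
The mode of a Gamma(a, b) with a ≥ 1 (shape–rate) is (a−1)/b = 42/11 ≈ 3.818.

μ̂_MAP = 3.818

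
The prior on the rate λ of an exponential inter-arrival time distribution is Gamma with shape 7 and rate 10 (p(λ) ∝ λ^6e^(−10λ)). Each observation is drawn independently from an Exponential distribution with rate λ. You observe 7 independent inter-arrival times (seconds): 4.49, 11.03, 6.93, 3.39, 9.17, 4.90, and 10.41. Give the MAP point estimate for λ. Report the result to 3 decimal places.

The Exponential(rate=λ) likelihood is ∝ λ^n e^(−λΣtᵢ). Here n = 7 and Σtᵢ = 4.49 + 11.03 + 6.93 + 3.39 + 9.17 + 4.90 + 10.41 = 50.32.
Posterior ∝ λ^6e^(−10λ) · λ^7e^(−50.32λ) = λ^13e^(−60.32λ), i.e. Gamma(14, 60.32).
Mode = (a−1)/b = 13/60.32 ≈ 0.216.

λ̂_MAP = 0.216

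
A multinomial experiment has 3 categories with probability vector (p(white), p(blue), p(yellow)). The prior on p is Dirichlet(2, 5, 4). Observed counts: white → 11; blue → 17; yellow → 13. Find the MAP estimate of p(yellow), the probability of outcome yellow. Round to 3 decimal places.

The posterior is Dirichlet(αᵢ + nᵢ) = Dirichlet(13, 22, 17).
For a Dirichlet(a₁,…,a_K) with all aᵢ > 1, the mode has j-th component (aⱼ − 1)/(Σaᵢ − K).
Here Σaᵢ = 52 and K = 3, so p(yellow) = (17 − 1)/(52 − 3) = 16/49 ≈ 0.327.

MAP estimate of p(yellow) = 0.327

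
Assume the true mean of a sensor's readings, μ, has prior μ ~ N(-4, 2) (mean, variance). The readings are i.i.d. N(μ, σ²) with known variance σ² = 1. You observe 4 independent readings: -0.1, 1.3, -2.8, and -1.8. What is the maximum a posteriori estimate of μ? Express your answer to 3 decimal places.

n = 4; x̄ = ((-0.1) + 1.3 + (-2.8) + (-1.8))/4 = -3.4/4 = -0.85.
For a Normal prior and Normal likelihood with known variance, the posterior is Normal; its mode equals its mean, the precision-weighted average.
Prior precision 1/σ₀² = 1/2 = 0.5; data precision n/σ² = 4/1 = 4.
μ̂ = (0.5·(-4) + 4·(-0.85)) / (0.5 + 4) = (-5.4)/4.5 = -1.200.

μ̂_MAP = -1.200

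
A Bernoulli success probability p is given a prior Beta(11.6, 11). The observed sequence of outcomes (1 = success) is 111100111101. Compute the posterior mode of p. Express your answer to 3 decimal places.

p̂_MAP = 0.601

Prior: Beta(11.6, 11).
Data: 9 successes in 12 trials (from the sequence). The binomial likelihood contributes p^9(1−p)^3, so the posterior is Beta(11.6+9, 11+3) = Beta(20.6, 14).
For Beta(a, b) with a, b > 1 the mode is (a−1)/(a+b−2) = 19.6/32.6 ≈ 0.601.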